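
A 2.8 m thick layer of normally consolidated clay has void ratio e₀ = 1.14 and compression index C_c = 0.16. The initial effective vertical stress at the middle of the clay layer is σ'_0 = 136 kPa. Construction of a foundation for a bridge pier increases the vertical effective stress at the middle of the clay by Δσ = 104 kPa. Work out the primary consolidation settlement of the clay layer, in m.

Final effective stress: σ'_f = σ'_0 + Δσ = 136 + 104 = 240 kPa.
Normally consolidated clay, so the full stress increment lies on the virgin compression line:
S_c = C_c·H/(1+e₀)·log₁₀(σ'_f/σ'_0) = 0.16×2.8/(1+1.14)×log₁₀(240/136)
    = 0.20935 × 0.24667 = 0.05164 m

S_c ≈ 0.0516 m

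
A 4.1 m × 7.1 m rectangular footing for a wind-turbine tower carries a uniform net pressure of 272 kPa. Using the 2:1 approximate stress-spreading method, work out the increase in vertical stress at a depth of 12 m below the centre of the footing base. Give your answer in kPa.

By the 2:1 method the load spreads at 1 horizontal : 2 vertical, so at depth z the loaded area has grown by z in each plan dimension:
Δσ = qBL/((B+z)(L+z)) = 272×4.1×7.1/((4.1+12)(7.1+12)) = 25.748 kPa

Δσ_z ≈ 25.7 kPa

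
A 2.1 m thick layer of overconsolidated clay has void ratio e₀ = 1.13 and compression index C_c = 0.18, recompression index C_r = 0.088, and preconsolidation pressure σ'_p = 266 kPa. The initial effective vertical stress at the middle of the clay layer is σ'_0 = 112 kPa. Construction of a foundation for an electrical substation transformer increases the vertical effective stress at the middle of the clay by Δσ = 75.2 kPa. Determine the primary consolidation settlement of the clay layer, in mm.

S_c ≈ 19.4 mm

Final effective stress: σ'_f = 112 + 75.2 = 187.2 kPa.
σ'_f = 187.2 ≤ σ'_p = 266 kPa, so the clay remains overconsolidated and only the recompression index applies:
S_c = C_r·H/(1+e₀)·log₁₀(σ'_f/σ'_0) = 0.088×2.1/2.13×log₁₀(187.2/112)
    = 0.086761 × 0.22309 = 0.01936 m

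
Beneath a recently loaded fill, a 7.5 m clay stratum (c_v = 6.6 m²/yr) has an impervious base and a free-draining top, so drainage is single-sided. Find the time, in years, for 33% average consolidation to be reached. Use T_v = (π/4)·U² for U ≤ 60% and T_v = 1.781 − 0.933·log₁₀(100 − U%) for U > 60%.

Drainage path length: H_d = H = 7.5 m (single drainage).
U ≤ 60%: T_v = (π/4)·U² = (π/4)×0.33² = 0.08553.
t = T_v·H_d²/c_v = 0.08553×7.5²/6.6 = 0.7289 years.

t ≈ 0.729 years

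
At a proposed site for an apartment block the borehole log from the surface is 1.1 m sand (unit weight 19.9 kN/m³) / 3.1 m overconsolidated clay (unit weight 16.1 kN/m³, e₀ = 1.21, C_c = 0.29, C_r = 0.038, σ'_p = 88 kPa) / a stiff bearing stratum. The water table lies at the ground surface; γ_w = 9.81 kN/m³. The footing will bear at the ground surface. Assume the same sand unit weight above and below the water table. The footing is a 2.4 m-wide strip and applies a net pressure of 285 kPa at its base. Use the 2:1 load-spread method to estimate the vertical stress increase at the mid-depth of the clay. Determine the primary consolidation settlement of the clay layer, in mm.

S_c ≈ 135 mm

Mid-depth of clay below the ground surface: z = 1.1 + 3.1/2 = 2.65 m.
Total vertical stress at mid-clay: σ_v = 19.9×1.1 + 16.1×1.55 = 46.845 kPa.
Pore pressure: u = 9.81×(2.65 − 0) = 25.997 kPa.
Initial effective stress: σ'_0 = σ_v − u = 46.845 − 25.997 = 20.848 kPa.
Stress increase at mid-clay by the 2:1 spreading method:
Δσ = qB/(B+z) = 285×2.4/(2.4+2.65) = 135.45 kPa
Final effective stress: σ'_f = 20.848 + 135.45 = 156.3 kPa.
σ'_f = 156.3 > σ'_p = 88 kPa, so the stress path crosses the preconsolidation pressure — recompression up to σ'_p, then virgin compression beyond:
S_c = H/(1+e₀)·[C_r·log₁₀(σ'_p/σ'_0) + C_c·log₁₀(σ'_f/σ'_p)]
    = 3.1/2.21 × [0.038×log₁₀(88/20.848) + 0.29×log₁₀(156.3/88)]
    = 1.4027 × [0.023766 + 0.072348] = 0.1348 m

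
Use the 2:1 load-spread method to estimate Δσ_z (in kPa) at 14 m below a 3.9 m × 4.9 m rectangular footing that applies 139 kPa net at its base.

Δσ_z ≈ 7.85 kPa

By the 2:1 method the load spreads at 1 horizontal : 2 vertical, so at depth z the loaded area has grown by z in each plan dimension:
Δσ = qBL/((B+z)(L+z)) = 139×3.9×4.9/((3.9+14)(4.9+14)) = 7.8516 kPa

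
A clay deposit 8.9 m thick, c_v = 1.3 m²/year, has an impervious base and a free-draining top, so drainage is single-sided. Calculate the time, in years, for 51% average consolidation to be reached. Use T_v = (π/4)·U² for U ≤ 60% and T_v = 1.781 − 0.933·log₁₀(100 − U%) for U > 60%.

Drainage path length: H_d = H = 8.9 m (single drainage).
U ≤ 60%: T_v = (π/4)·U² = (π/4)×0.51² = 0.20428.
t = T_v·H_d²/c_v = 0.20428×8.9²/1.3 = 12.45 years.

t ≈ 12.4 years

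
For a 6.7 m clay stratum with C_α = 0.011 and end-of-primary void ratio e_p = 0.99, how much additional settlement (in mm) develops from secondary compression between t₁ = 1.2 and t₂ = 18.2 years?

S_s ≈ 43.7 mm

Secondary compression: S_s = C_α·H/(1+e_p)·log₁₀(t₂/t₁)
S_s = 0.011×6.7/(1+0.99)×log₁₀(18.2/1.2)
    = 0.03704 × 1.181 = 0.04373 m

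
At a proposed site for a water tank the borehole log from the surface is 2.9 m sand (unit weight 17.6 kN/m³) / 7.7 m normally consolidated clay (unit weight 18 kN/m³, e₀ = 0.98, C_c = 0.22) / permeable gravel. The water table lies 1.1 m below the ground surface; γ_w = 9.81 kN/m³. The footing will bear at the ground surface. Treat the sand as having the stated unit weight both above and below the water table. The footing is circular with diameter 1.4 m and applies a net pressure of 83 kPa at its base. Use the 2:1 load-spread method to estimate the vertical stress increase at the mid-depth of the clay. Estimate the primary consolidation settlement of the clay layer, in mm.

Mid-depth of clay below the ground surface: z = 2.9 + 7.7/2 = 6.75 m.
Total vertical stress at mid-clay: σ_v = 17.6×2.9 + 18×3.85 = 120.34 kPa.
Pore pressure: u = 9.81×(6.75 − 1.1) = 55.427 kPa.
Initial effective stress: σ'_0 = σ_v − u = 120.34 − 55.427 = 64.913 kPa.
Stress increase at mid-clay by the 2:1 spreading method:
Δσ ≈ qD²/(D+z)² = 83×1.4²/(1.4+6.75)² = 2.4492 kPa
Final effective stress: σ'_f = σ'_0 + Δσ = 64.913 + 2.4492 = 67.362 kPa.
Normally consolidated clay, so the full stress increment lies on the virgin compression line:
S_c = C_c·H/(1+e₀)·log₁₀(σ'_f/σ'_0) = 0.22×7.7/(1+0.98)×log₁₀(67.362/64.913)
    = 0.85556 × 0.016083 = 0.01376 m

S_c ≈ 13.8 mm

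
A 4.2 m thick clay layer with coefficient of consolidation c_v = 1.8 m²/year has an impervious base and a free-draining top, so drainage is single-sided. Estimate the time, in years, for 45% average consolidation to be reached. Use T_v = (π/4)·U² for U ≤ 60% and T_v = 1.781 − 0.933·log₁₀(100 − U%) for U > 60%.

t ≈ 1.56 years

Drainage path length: H_d = H = 4.2 m (single drainage).
U ≤ 60%: T_v = (π/4)·U² = (π/4)×0.45² = 0.15904.
t = T_v·H_d²/c_v = 0.15904×4.2²/1.8 = 1.559 years.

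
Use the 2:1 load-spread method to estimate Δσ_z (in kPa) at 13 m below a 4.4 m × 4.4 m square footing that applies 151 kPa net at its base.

Δσ_z ≈ 9.66 kPa

By the 2:1 method the load spreads at 1 horizontal : 2 vertical, so at depth z the loaded area has grown by z in each plan dimension:
Δσ = qBL/((B+z)(L+z)) = 151×4.4×4.4/((4.4+13)(4.4+13)) = 9.6557 kPa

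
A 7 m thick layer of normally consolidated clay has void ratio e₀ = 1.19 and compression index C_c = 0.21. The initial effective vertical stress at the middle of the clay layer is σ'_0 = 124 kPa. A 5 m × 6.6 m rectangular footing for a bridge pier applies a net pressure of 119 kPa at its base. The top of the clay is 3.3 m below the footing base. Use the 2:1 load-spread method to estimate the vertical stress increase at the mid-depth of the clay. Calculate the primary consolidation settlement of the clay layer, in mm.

Mid-depth of clay below the footing base: z = 3.3 + 7/2 = 6.8 m.
Stress increase at mid-clay by the 2:1 spreading method:
Δσ = qBL/((B+z)(L+z)) = 119×5×6.6/((5+6.8)(6.6+6.8)) = 24.836 kPa
Final effective stress: σ'_f = σ'_0 + Δσ = 124 + 24.836 = 148.84 kPa.
Normally consolidated clay, so the full stress increment lies on the virgin compression line:
S_c = C_c·H/(1+e₀)·log₁₀(σ'_f/σ'_0) = 0.21×7/(1+1.19)×log₁₀(148.84/124)
    = 0.67123 × 0.079298 = 0.05323 m

S_c ≈ 53.2 mm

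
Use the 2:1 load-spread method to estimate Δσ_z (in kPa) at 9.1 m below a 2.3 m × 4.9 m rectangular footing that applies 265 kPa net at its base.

By the 2:1 method the load spreads at 1 horizontal : 2 vertical, so at depth z the loaded area has grown by z in each plan dimension:
Δσ = qBL/((B+z)(L+z)) = 265×2.3×4.9/((2.3+9.1)(4.9+9.1)) = 18.713 kPa

Δσ_z ≈ 18.7 kPa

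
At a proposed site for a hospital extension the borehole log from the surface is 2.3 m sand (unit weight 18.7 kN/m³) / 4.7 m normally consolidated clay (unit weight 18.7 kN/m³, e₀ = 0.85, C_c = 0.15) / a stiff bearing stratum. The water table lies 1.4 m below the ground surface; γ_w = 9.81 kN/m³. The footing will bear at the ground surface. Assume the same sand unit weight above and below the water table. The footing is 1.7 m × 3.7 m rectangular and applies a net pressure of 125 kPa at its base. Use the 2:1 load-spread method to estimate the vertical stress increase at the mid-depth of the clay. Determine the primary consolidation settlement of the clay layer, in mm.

S_c ≈ 39.5 mm

Mid-depth of clay below the ground surface: z = 2.3 + 4.7/2 = 4.65 m.
Total vertical stress at mid-clay: σ_v = 18.7×2.3 + 18.7×2.35 = 86.955 kPa.
Pore pressure: u = 9.81×(4.65 − 1.4) = 31.883 kPa.
Initial effective stress: σ'_0 = σ_v − u = 86.955 − 31.883 = 55.072 kPa.
Stress increase at mid-clay by the 2:1 spreading method:
Δσ = qBL/((B+z)(L+z)) = 125×1.7×3.7/((1.7+4.65)(3.7+4.65)) = 14.829 kPa
Final effective stress: σ'_f = σ'_0 + Δσ = 55.072 + 14.829 = 69.901 kPa.
Normally consolidated clay, so the full stress increment lies on the virgin compression line:
S_c = C_c·H/(1+e₀)·log₁₀(σ'_f/σ'_0) = 0.15×4.7/(1+0.85)×log₁₀(69.901/55.072)
    = 0.38108 × 0.10355 = 0.03946 m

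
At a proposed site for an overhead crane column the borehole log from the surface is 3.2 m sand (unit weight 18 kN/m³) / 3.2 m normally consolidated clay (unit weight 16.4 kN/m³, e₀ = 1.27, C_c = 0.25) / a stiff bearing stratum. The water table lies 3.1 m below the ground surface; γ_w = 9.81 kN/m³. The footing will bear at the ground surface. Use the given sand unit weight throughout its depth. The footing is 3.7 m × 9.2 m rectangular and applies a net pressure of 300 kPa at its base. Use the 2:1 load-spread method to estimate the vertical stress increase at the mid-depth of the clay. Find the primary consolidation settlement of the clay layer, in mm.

Mid-depth of clay below the ground surface: z = 3.2 + 3.2/2 = 4.8 m.
Total vertical stress at mid-clay: σ_v = 18×3.2 + 16.4×1.6 = 83.84 kPa.
Pore pressure: u = 9.81×(4.8 − 3.1) = 16.677 kPa.
Initial effective stress: σ'_0 = σ_v − u = 83.84 − 16.677 = 67.163 kPa.
Stress increase at mid-clay by the 2:1 spreading method:
Δσ = qBL/((B+z)(L+z)) = 300×3.7×9.2/((3.7+4.8)(9.2+4.8)) = 85.815 kPa
Final effective stress: σ'_f = σ'_0 + Δσ = 67.163 + 85.815 = 152.98 kPa.
Normally consolidated clay, so the full stress increment lies on the virgin compression line:
S_c = C_c·H/(1+e₀)·log₁₀(σ'_f/σ'_0) = 0.25×3.2/(1+1.27)×log₁₀(152.98/67.163)
    = 0.35242 × 0.3575 = 0.126 m

S_c ≈ 126 mm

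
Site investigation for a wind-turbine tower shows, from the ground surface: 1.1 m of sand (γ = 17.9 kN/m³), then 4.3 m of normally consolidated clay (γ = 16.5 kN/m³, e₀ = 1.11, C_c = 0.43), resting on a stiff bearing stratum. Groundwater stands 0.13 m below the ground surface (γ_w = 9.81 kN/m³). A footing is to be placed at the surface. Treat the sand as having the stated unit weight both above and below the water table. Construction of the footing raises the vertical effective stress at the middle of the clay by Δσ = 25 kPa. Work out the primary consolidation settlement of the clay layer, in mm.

Mid-depth of clay below the ground surface: z = 1.1 + 4.3/2 = 3.25 m.
Total vertical stress at mid-clay: σ_v = 17.9×1.1 + 16.5×2.15 = 55.165 kPa.
Pore pressure: u = 9.81×(3.25 − 0.13) = 30.607 kPa.
Initial effective stress: σ'_0 = σ_v − u = 55.165 − 30.607 = 24.558 kPa.
Final effective stress: σ'_f = σ'_0 + Δσ = 24.558 + 25 = 49.558 kPa.
Normally consolidated clay, so the full stress increment lies on the virgin compression line:
S_c = C_c·H/(1+e₀)·log₁₀(σ'_f/σ'_0) = 0.43×4.3/(1+1.11)×log₁₀(49.558/24.558)
    = 0.8763 × 0.30492 = 0.2672 m

S_c ≈ 267 mm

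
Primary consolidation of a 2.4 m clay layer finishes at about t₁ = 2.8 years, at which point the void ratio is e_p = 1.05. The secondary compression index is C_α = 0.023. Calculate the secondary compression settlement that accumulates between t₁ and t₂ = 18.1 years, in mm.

S_s ≈ 21.8 mm

Secondary compression: S_s = C_α·H/(1+e_p)·log₁₀(t₂/t₁)
S_s = 0.023×2.4/(1+1.05)×log₁₀(18.1/2.8)
    = 0.02693 × 0.8105 = 0.02182 m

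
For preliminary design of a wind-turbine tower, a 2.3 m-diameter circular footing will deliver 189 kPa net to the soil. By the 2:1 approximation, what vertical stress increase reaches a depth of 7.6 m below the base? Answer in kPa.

Δσ_z ≈ 10.2 kPa

By the 2:1 method the load spreads at 1 horizontal : 2 vertical, so at depth z the loaded area has grown by z in each plan dimension:
Δσ ≈ qD²/(D+z)² = 189×2.3²/(2.3+7.6)² = 10.201 kPa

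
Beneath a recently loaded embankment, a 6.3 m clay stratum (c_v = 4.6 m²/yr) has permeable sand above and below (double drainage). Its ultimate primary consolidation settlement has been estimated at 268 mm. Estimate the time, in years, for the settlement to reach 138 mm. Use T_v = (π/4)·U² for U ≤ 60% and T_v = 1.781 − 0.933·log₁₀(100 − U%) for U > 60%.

Drainage path length: H_d = H/2 = 3.15 m (double drainage).
U = S(t)/S_ult = 138/268 = 0.5149.
U ≤ 60%: T_v = (π/4)·U² = (π/4)×0.51493² = 0.20825.
t = T_v·H_d²/c_v = 0.20825×3.15²/4.6 = 0.4492 years.

t ≈ 0.449 years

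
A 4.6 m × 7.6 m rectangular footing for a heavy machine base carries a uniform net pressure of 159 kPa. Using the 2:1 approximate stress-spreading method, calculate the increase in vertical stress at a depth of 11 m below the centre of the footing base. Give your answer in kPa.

By the 2:1 method the load spreads at 1 horizontal : 2 vertical, so at depth z the loaded area has grown by z in each plan dimension:
Δσ = qBL/((B+z)(L+z)) = 159×4.6×7.6/((4.6+11)(7.6+11)) = 19.157 kPa

Δσ_z ≈ 19.2 kPa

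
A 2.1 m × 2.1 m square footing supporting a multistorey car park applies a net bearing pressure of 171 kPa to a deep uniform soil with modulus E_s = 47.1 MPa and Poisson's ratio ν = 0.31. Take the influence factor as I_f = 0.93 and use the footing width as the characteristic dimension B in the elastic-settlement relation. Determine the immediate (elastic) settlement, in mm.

S_e ≈ 6.41 mm

Immediate (elastic) settlement: S_e = q·B·(1−ν²)/E_s · I_f.
E_s = 47.1 MPa = 47100 kPa.
S_e = 171 × 2.1 × (1 − 0.31²) / 47100 × 0.93
    = 171 × 2.1 × 0.9039 / 47100 × 0.93
    = 0.006409 m = 6.409 mm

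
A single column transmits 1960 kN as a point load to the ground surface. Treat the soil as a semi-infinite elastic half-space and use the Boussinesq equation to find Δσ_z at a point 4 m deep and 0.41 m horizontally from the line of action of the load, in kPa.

Δσ_z ≈ 57 kPa

Boussinesq vertical stress below a point load on an elastic half-space:
Δσ_z = 3P/(2πz²) · [1 + (r/z)²]^(−5/2)
r/z = 0.41/4 = 0.1025; [1+(r/z)²]^(−5/2) = 0.97421.
Δσ_z = 3×1960/(2π×4²) × 0.97421 = 58.489 × 0.97421 = 56.98 kPa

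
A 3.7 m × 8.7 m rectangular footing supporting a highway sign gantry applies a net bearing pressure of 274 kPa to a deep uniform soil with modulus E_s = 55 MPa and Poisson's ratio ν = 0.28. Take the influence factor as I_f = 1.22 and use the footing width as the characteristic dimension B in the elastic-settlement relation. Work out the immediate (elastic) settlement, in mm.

S_e ≈ 20.7 mm

Immediate (elastic) settlement: S_e = q·B·(1−ν²)/E_s · I_f.
E_s = 55 MPa = 55000 kPa.
S_e = 274 × 3.7 × (1 − 0.28²) / 55000 × 1.22
    = 274 × 3.7 × 0.9216 / 55000 × 1.22
    = 0.02072 m = 20.72 mm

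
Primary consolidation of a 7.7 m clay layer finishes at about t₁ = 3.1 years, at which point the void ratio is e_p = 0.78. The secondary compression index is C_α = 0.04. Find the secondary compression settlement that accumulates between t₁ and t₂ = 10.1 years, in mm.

S_s ≈ 88.8 mm

Secondary compression: S_s = C_α·H/(1+e_p)·log₁₀(t₂/t₁)
S_s = 0.04×7.7/(1+0.78)×log₁₀(10.1/3.1)
    = 0.173 × 0.513 = 0.08876 m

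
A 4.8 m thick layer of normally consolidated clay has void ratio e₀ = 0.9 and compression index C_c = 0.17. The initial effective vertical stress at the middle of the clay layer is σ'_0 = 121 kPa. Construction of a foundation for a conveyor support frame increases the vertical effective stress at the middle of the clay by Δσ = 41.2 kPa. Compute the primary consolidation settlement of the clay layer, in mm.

S_c ≈ 54.7 mm

Final effective stress: σ'_f = σ'_0 + Δσ = 121 + 41.2 = 162.2 kPa.
Normally consolidated clay, so the full stress increment lies on the virgin compression line:
S_c = C_c·H/(1+e₀)·log₁₀(σ'_f/σ'_0) = 0.17×4.8/(1+0.9)×log₁₀(162.2/121)
    = 0.42947 × 0.12727 = 0.05466 m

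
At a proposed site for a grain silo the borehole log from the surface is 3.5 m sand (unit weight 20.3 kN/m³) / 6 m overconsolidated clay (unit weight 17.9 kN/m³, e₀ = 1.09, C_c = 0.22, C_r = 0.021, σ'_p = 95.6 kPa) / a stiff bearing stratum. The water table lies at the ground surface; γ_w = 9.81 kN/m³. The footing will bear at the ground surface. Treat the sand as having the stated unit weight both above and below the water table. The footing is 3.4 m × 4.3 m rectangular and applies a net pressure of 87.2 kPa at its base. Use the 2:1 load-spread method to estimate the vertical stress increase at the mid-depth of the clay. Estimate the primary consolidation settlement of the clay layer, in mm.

Mid-depth of clay below the ground surface: z = 3.5 + 6/2 = 6.5 m.
Total vertical stress at mid-clay: σ_v = 20.3×3.5 + 17.9×3 = 124.75 kPa.
Pore pressure: u = 9.81×(6.5 − 0) = 63.765 kPa.
Initial effective stress: σ'_0 = σ_v − u = 124.75 − 63.765 = 60.985 kPa.
Stress increase at mid-clay by the 2:1 spreading method:
Δσ = qBL/((B+z)(L+z)) = 87.2×3.4×4.3/((3.4+6.5)(4.3+6.5)) = 11.924 kPa
Final effective stress: σ'_f = 60.985 + 11.924 = 72.909 kPa.
σ'_f = 72.909 ≤ σ'_p = 95.6 kPa, so the clay remains overconsolidated and only the recompression index applies:
S_c = C_r·H/(1+e₀)·log₁₀(σ'_f/σ'_0) = 0.021×6/2.09×log₁₀(72.909/60.985)
    = 0.060287 × 0.077558 = 0.004676 m

S_c ≈ 4.68 mm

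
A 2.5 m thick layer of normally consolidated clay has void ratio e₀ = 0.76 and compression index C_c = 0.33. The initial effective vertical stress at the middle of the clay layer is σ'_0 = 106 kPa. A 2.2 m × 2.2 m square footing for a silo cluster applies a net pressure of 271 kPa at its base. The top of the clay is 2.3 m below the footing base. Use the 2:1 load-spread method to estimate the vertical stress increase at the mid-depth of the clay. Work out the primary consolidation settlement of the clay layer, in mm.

S_c ≈ 64.7 mm

Mid-depth of clay below the footing base: z = 2.3 + 2.5/2 = 3.55 m.
Stress increase at mid-clay by the 2:1 spreading method:
Δσ = qBL/((B+z)(L+z)) = 271×2.2×2.2/((2.2+3.55)(2.2+3.55)) = 39.672 kPa
Final effective stress: σ'_f = σ'_0 + Δσ = 106 + 39.672 = 145.67 kPa.
Normally consolidated clay, so the full stress increment lies on the virgin compression line:
S_c = C_c·H/(1+e₀)·log₁₀(σ'_f/σ'_0) = 0.33×2.5/(1+0.76)×log₁₀(145.67/106)
    = 0.46875 × 0.13806 = 0.06472 m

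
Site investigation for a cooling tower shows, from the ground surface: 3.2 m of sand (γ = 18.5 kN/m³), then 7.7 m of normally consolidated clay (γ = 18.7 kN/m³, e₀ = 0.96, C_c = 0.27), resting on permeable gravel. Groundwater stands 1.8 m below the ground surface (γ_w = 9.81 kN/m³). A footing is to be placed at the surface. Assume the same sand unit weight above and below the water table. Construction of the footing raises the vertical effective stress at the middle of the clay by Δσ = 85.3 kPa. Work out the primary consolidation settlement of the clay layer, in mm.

S_c ≈ 335 mm

Mid-depth of clay below the ground surface: z = 3.2 + 7.7/2 = 7.05 m.
Total vertical stress at mid-clay: σ_v = 18.5×3.2 + 18.7×3.85 = 131.19 kPa.
Pore pressure: u = 9.81×(7.05 − 1.8) = 51.503 kPa.
Initial effective stress: σ'_0 = σ_v − u = 131.19 − 51.503 = 79.687 kPa.
Final effective stress: σ'_f = σ'_0 + Δσ = 79.687 + 85.3 = 164.99 kPa.
Normally consolidated clay, so the full stress increment lies on the virgin compression line:
S_c = C_c·H/(1+e₀)·log₁₀(σ'_f/σ'_0) = 0.27×7.7/(1+0.96)×log₁₀(164.99/79.687)
    = 1.0607 × 0.31607 = 0.3353 m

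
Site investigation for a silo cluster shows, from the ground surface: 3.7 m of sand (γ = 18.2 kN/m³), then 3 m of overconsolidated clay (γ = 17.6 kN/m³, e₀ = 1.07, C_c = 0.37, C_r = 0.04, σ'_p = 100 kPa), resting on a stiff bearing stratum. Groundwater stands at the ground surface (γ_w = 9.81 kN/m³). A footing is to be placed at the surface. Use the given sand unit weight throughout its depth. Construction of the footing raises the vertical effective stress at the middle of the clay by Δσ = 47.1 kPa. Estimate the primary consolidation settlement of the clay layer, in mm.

S_c ≈ 18.7 mm

Mid-depth of clay below the ground surface: z = 3.7 + 3/2 = 5.2 m.
Total vertical stress at mid-clay: σ_v = 18.2×3.7 + 17.6×1.5 = 93.74 kPa.
Pore pressure: u = 9.81×(5.2 − 0) = 51.012 kPa.
Initial effective stress: σ'_0 = σ_v − u = 93.74 − 51.012 = 42.728 kPa.
Final effective stress: σ'_f = 42.728 + 47.1 = 89.828 kPa.
σ'_f = 89.828 ≤ σ'_p = 100 kPa, so the clay remains overconsolidated and only the recompression index applies:
S_c = C_r·H/(1+e₀)·log₁₀(σ'_f/σ'_0) = 0.04×3/2.07×log₁₀(89.828/42.728)
    = 0.057972 × 0.3227 = 0.01871 m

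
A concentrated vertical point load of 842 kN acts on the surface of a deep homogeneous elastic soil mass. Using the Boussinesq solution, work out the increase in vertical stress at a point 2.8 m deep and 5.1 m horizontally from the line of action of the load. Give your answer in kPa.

Boussinesq vertical stress below a point load on an elastic half-space:
Δσ_z = 3P/(2πz²) · [1 + (r/z)²]^(−5/2)
r/z = 5.1/2.8 = 1.8214; [1+(r/z)²]^(−5/2) = 0.025816.
Δσ_z = 3×842/(2π×2.8²) × 0.025816 = 51.279 × 0.025816 = 1.324 kPa

Δσ_z ≈ 1.32 kPa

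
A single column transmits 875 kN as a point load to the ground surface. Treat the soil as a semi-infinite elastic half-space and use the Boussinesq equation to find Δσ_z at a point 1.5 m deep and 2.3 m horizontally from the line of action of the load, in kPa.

Boussinesq vertical stress below a point load on an elastic half-space:
Δσ_z = 3P/(2πz²) · [1 + (r/z)²]^(−5/2)
r/z = 2.3/1.5 = 1.5333; [1+(r/z)²]^(−5/2) = 0.048644.
Δσ_z = 3×875/(2π×1.5²) × 0.048644 = 185.68 × 0.048644 = 9.032 kPa

Δσ_z ≈ 9.03 kPa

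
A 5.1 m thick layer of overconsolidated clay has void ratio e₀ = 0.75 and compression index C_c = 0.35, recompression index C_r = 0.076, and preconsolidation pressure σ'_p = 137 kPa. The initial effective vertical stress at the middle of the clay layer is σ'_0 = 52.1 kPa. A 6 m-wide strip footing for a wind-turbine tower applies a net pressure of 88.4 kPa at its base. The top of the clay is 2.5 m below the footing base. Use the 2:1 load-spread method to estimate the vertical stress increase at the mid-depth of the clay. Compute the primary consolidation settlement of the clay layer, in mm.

S_c ≈ 62.8 mm

Mid-depth of clay below the footing base: z = 2.5 + 5.1/2 = 5.05 m.
Stress increase at mid-clay by the 2:1 spreading method:
Δσ = qB/(B+z) = 88.4×6/(6+5.05) = 48 kPa
Final effective stress: σ'_f = 52.1 + 48 = 100.1 kPa.
σ'_f = 100.1 ≤ σ'_p = 137 kPa, so the clay remains overconsolidated and only the recompression index applies:
S_c = C_r·H/(1+e₀)·log₁₀(σ'_f/σ'_0) = 0.076×5.1/1.75×log₁₀(100.1/52.1)
    = 0.22149 × 0.2836 = 0.06281 m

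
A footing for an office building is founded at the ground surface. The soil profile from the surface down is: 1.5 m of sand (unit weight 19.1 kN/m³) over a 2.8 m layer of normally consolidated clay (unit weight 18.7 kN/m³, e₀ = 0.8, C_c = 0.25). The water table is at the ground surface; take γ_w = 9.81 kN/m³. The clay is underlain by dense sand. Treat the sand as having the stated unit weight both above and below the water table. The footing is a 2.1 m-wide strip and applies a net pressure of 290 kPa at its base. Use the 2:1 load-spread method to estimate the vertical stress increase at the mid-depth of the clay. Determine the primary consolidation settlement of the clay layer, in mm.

Mid-depth of clay below the ground surface: z = 1.5 + 2.8/2 = 2.9 m.
Total vertical stress at mid-clay: σ_v = 19.1×1.5 + 18.7×1.4 = 54.83 kPa.
Pore pressure: u = 9.81×(2.9 − 0) = 28.449 kPa.
Initial effective stress: σ'_0 = σ_v − u = 54.83 − 28.449 = 26.381 kPa.
Stress increase at mid-clay by the 2:1 spreading method:
Δσ = qB/(B+z) = 290×2.1/(2.1+2.9) = 121.8 kPa
Final effective stress: σ'_f = σ'_0 + Δσ = 26.381 + 121.8 = 148.18 kPa.
Normally consolidated clay, so the full stress increment lies on the virgin compression line:
S_c = C_c·H/(1+e₀)·log₁₀(σ'_f/σ'_0) = 0.25×2.8/(1+0.8)×log₁₀(148.18/26.381)
    = 0.38889 × 0.7495 = 0.2915 m

S_c ≈ 291 mm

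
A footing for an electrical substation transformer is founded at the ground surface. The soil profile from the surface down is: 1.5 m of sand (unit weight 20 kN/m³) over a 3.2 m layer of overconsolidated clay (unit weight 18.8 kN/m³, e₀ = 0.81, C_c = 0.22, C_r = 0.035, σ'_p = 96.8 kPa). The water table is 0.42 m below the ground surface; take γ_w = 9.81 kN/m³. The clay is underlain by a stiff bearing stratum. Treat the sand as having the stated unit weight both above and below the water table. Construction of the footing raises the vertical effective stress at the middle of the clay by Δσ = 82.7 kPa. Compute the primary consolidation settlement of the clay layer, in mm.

S_c ≈ 59.6 mm

Mid-depth of clay below the ground surface: z = 1.5 + 3.2/2 = 3.1 m.
Total vertical stress at mid-clay: σ_v = 20×1.5 + 18.8×1.6 = 60.08 kPa.
Pore pressure: u = 9.81×(3.1 − 0.42) = 26.291 kPa.
Initial effective stress: σ'_0 = σ_v − u = 60.08 − 26.291 = 33.789 kPa.
Final effective stress: σ'_f = 33.789 + 82.7 = 116.49 kPa.
σ'_f = 116.49 > σ'_p = 96.8 kPa, so the stress path crosses the preconsolidation pressure — recompression up to σ'_p, then virgin compression beyond:
S_c = H/(1+e₀)·[C_r·log₁₀(σ'_p/σ'_0) + C_c·log₁₀(σ'_f/σ'_p)]
    = 3.2/1.81 × [0.035×log₁₀(96.8/33.789) + 0.22×log₁₀(116.49/96.8)]
    = 1.768 × [0.015999 + 0.017691] = 0.05956 m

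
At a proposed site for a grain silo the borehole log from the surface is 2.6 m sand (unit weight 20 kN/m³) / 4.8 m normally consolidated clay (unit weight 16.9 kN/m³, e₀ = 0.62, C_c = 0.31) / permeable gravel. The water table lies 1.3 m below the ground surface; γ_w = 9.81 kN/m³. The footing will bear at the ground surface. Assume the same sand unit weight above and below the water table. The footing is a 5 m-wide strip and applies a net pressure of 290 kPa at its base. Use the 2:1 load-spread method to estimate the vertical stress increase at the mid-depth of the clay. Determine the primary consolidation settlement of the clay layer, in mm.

S_c ≈ 508 mm

Mid-depth of clay below the ground surface: z = 2.6 + 4.8/2 = 5 m.
Total vertical stress at mid-clay: σ_v = 20×2.6 + 16.9×2.4 = 92.56 kPa.
Pore pressure: u = 9.81×(5 − 1.3) = 36.297 kPa.
Initial effective stress: σ'_0 = σ_v − u = 92.56 − 36.297 = 56.263 kPa.
Stress increase at mid-clay by the 2:1 spreading method:
Δσ = qB/(B+z) = 290×5/(5+5) = 145 kPa
Final effective stress: σ'_f = σ'_0 + Δσ = 56.263 + 145 = 201.26 kPa.
Normally consolidated clay, so the full stress increment lies on the virgin compression line:
S_c = C_c·H/(1+e₀)·log₁₀(σ'_f/σ'_0) = 0.31×4.8/(1+0.62)×log₁₀(201.26/56.263)
    = 0.91852 × 0.55353 = 0.5084 m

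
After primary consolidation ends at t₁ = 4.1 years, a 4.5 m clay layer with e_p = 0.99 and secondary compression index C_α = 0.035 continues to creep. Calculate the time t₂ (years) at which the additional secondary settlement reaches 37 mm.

t₂ ≈ 12 years

S_s = C_α·H/(1+e_p)·log₁₀(t₂/t₁) ⇒ log₁₀(t₂/t₁) = S_s·(1+e_p)/(C_α·H).
log₁₀(t₂/t₁) = 0.037 × (1+0.99) / (0.035×4.5) = 0.4675
t₂ = t₁ × 10^0.4675 = 4.1 × 2.934 = 12.03 years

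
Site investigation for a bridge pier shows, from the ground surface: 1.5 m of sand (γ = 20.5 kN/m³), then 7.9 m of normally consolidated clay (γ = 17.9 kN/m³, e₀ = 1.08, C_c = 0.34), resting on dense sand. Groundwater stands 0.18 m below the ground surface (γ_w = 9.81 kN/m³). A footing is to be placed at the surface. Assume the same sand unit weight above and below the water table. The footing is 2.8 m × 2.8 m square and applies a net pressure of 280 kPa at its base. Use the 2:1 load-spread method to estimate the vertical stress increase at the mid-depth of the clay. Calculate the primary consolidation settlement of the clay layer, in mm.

Mid-depth of clay below the ground surface: z = 1.5 + 7.9/2 = 5.45 m.
Total vertical stress at mid-clay: σ_v = 20.5×1.5 + 17.9×3.95 = 101.45 kPa.
Pore pressure: u = 9.81×(5.45 − 0.18) = 51.699 kPa.
Initial effective stress: σ'_0 = σ_v − u = 101.45 − 51.699 = 49.751 kPa.
Stress increase at mid-clay by the 2:1 spreading method:
Δσ = qBL/((B+z)(L+z)) = 280×2.8×2.8/((2.8+5.45)(2.8+5.45)) = 32.253 kPa
Final effective stress: σ'_f = σ'_0 + Δσ = 49.751 + 32.253 = 82.004 kPa.
Normally consolidated clay, so the full stress increment lies on the virgin compression line:
S_c = C_c·H/(1+e₀)·log₁₀(σ'_f/σ'_0) = 0.34×7.9/(1+1.08)×log₁₀(82.004/49.751)
    = 1.2913 × 0.21703 = 0.2803 m

S_c ≈ 280 mm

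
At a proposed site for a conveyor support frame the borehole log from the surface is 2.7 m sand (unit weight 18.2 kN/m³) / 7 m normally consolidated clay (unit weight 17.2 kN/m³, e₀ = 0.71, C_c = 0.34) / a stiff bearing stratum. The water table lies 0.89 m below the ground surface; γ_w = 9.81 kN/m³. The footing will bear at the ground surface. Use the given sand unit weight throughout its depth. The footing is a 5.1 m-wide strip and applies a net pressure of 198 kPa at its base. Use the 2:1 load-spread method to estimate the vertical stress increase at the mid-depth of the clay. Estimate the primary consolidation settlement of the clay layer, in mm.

Mid-depth of clay below the ground surface: z = 2.7 + 7/2 = 6.2 m.
Total vertical stress at mid-clay: σ_v = 18.2×2.7 + 17.2×3.5 = 109.34 kPa.
Pore pressure: u = 9.81×(6.2 − 0.89) = 52.091 kPa.
Initial effective stress: σ'_0 = σ_v − u = 109.34 − 52.091 = 57.249 kPa.
Stress increase at mid-clay by the 2:1 spreading method:
Δσ = qB/(B+z) = 198×5.1/(5.1+6.2) = 89.363 kPa
Final effective stress: σ'_f = σ'_0 + Δσ = 57.249 + 89.363 = 146.61 kPa.
Normally consolidated clay, so the full stress increment lies on the virgin compression line:
S_c = C_c·H/(1+e₀)·log₁₀(σ'_f/σ'_0) = 0.34×7/(1+0.71)×log₁₀(146.61/57.249)
    = 1.3918 × 0.4084 = 0.5684 m

S_c ≈ 568 mm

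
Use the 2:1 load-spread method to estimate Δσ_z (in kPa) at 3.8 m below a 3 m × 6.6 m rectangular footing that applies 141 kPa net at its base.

Δσ_z ≈ 39.5 kPa

By the 2:1 method the load spreads at 1 horizontal : 2 vertical, so at depth z the loaded area has grown by z in each plan dimension:
Δσ = qBL/((B+z)(L+z)) = 141×3×6.6/((3+3.8)(6.6+3.8)) = 39.477 kPa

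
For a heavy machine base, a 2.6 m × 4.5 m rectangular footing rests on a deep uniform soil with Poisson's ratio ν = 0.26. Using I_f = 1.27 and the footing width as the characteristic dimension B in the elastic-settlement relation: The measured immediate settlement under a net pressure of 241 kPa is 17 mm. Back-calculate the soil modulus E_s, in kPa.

S_e = q·B·(1−ν²)/E_s · I_f  ⇒  E_s = q·B·(1−ν²)·I_f / S_e.
E_s = 241 × 2.6 × 0.9324 × 1.27 / 0.017 = 43650 kPa

E_s ≈ 43600 kPa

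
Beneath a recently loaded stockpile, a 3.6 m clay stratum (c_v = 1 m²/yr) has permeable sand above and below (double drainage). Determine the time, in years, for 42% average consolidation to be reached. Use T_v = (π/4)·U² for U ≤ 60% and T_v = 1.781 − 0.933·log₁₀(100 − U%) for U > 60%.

Drainage path length: H_d = H/2 = 1.8 m (double drainage).
U ≤ 60%: T_v = (π/4)·U² = (π/4)×0.42² = 0.13854.
t = T_v·H_d²/c_v = 0.13854×1.8²/1 = 0.4489 years.

t ≈ 0.449 years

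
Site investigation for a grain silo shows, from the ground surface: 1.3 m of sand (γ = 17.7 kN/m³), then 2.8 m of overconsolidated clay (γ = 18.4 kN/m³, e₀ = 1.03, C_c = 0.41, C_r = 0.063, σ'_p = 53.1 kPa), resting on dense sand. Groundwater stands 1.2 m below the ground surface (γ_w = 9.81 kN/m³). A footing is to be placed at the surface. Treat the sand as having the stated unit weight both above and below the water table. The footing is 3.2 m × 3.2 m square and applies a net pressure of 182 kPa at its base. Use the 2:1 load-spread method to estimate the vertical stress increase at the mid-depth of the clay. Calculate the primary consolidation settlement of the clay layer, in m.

Mid-depth of clay below the ground surface: z = 1.3 + 2.8/2 = 2.7 m.
Total vertical stress at mid-clay: σ_v = 17.7×1.3 + 18.4×1.4 = 48.77 kPa.
Pore pressure: u = 9.81×(2.7 − 1.2) = 14.715 kPa.
Initial effective stress: σ'_0 = σ_v − u = 48.77 − 14.715 = 34.055 kPa.
Stress increase at mid-clay by the 2:1 spreading method:
Δσ = qBL/((B+z)(L+z)) = 182×3.2×3.2/((3.2+2.7)(3.2+2.7)) = 53.539 kPa
Final effective stress: σ'_f = 34.055 + 53.539 = 87.594 kPa.
σ'_f = 87.594 > σ'_p = 53.1 kPa, so the stress path crosses the preconsolidation pressure — recompression up to σ'_p, then virgin compression beyond:
S_c = H/(1+e₀)·[C_r·log₁₀(σ'_p/σ'_0) + C_c·log₁₀(σ'_f/σ'_p)]
    = 2.8/2.03 × [0.063×log₁₀(53.1/34.055) + 0.41×log₁₀(87.594/53.1)]
    = 1.3793 × [0.012154 + 0.089126] = 0.1397 m

S_c ≈ 0.14 m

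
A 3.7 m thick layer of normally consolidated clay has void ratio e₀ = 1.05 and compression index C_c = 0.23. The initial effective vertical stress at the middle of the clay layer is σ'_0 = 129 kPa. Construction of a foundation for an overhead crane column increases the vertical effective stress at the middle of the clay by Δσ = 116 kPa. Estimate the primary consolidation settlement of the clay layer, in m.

S_c ≈ 0.116 m

Final effective stress: σ'_f = σ'_0 + Δσ = 129 + 116 = 245 kPa.
Normally consolidated clay, so the full stress increment lies on the virgin compression line:
S_c = C_c·H/(1+e₀)·log₁₀(σ'_f/σ'_0) = 0.23×3.7/(1+1.05)×log₁₀(245/129)
    = 0.41512 × 0.27858 = 0.1156 m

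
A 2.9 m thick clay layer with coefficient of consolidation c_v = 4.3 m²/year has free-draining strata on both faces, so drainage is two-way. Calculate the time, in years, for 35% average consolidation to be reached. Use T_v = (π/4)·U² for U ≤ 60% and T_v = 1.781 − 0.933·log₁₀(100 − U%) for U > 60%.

t ≈ 0.047 years

Drainage path length: H_d = H/2 = 1.45 m (double drainage).
U ≤ 60%: T_v = (π/4)·U² = (π/4)×0.35² = 0.096211.
t = T_v·H_d²/c_v = 0.096211×1.45²/4.3 = 0.04704 years.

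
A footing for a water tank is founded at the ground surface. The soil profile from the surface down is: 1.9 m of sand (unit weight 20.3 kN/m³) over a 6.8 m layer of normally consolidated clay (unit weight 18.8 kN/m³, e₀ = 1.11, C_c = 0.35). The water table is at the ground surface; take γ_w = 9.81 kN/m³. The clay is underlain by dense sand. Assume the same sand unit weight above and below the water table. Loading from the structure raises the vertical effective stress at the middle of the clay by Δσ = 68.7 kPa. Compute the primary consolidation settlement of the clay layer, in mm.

Mid-depth of clay below the ground surface: z = 1.9 + 6.8/2 = 5.3 m.
Total vertical stress at mid-clay: σ_v = 20.3×1.9 + 18.8×3.4 = 102.49 kPa.
Pore pressure: u = 9.81×(5.3 − 0) = 51.993 kPa.
Initial effective stress: σ'_0 = σ_v − u = 102.49 − 51.993 = 50.497 kPa.
Final effective stress: σ'_f = σ'_0 + Δσ = 50.497 + 68.7 = 119.2 kPa.
Normally consolidated clay, so the full stress increment lies on the virgin compression line:
S_c = C_c·H/(1+e₀)·log₁₀(σ'_f/σ'_0) = 0.35×6.8/(1+1.11)×log₁₀(119.2/50.497)
    = 1.128 × 0.37301 = 0.4208 m

S_c ≈ 421 mm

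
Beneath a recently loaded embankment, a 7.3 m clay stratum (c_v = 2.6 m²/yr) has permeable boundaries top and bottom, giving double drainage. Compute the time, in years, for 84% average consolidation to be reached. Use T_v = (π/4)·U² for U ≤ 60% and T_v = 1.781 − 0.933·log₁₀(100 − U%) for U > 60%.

t ≈ 3.37 years

Drainage path length: H_d = H/2 = 3.65 m (double drainage).
U > 60%: T_v = 1.781 − 0.933·log₁₀(100 − 84) = 0.65756.
t = T_v·H_d²/c_v = 0.65756×3.65²/2.6 = 3.369 years.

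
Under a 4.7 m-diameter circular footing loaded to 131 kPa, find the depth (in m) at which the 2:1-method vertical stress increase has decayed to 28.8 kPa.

z ≈ 5.32 m

2:1 spreading — at depth z the loaded area has grown by z in each plan dimension:
qD²/(D+z)² = Δσ_z ⇒ z = D(√(q/Δσ_z) − 1) = 4.7×(√(131/28.8) − 1) = 5.324 m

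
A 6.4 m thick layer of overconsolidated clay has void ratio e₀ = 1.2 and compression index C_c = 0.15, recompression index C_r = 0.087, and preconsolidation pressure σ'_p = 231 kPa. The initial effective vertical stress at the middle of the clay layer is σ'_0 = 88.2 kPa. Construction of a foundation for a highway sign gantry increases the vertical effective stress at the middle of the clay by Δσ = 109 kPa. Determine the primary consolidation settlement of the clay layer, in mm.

S_c ≈ 88.4 mm

Final effective stress: σ'_f = 88.2 + 109 = 197.2 kPa.
σ'_f = 197.2 ≤ σ'_p = 231 kPa, so the clay remains overconsolidated and only the recompression index applies:
S_c = C_r·H/(1+e₀)·log₁₀(σ'_f/σ'_0) = 0.087×6.4/2.2×log₁₀(197.2/88.2)
    = 0.25309 × 0.34944 = 0.08844 m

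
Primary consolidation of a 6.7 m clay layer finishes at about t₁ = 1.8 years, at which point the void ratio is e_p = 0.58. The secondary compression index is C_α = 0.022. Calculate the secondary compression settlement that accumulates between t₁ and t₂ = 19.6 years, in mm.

Secondary compression: S_s = C_α·H/(1+e_p)·log₁₀(t₂/t₁)
S_s = 0.022×6.7/(1+0.58)×log₁₀(19.6/1.8)
    = 0.09329 × 1.037 = 0.09674 m

S_s ≈ 96.7 mm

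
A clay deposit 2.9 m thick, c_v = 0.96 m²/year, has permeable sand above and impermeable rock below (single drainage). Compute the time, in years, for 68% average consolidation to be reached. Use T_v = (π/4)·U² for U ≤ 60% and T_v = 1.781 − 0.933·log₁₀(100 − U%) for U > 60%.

Drainage path length: H_d = H = 2.9 m (single drainage).
U > 60%: T_v = 1.781 − 0.933·log₁₀(100 − 68) = 0.3767.
t = T_v·H_d²/c_v = 0.3767×2.9²/0.96 = 3.3 years.

t ≈ 3.3 years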